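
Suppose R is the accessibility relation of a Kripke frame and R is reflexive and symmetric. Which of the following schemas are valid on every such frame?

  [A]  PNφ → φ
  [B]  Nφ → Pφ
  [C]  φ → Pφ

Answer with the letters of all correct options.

A, B, C

Reflexive relations are serial.
(A) PNφ → φ is the dual of axiom B; it is valid on a frame exactly when R is symmetric. Every such R is symmetric, so valid.
(B) Nφ → Pφ (axiom D) characterises the serial frames. Every such R is serial — valid.
(C) φ → Pφ is the dual of axiom T, which corresponds to reflexivity. Every such R is reflexive — valid.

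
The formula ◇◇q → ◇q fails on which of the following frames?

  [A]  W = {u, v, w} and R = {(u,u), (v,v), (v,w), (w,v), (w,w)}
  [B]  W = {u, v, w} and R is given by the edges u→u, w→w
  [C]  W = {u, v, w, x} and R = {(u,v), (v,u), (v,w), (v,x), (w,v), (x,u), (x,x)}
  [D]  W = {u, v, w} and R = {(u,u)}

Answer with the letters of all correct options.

The schema ◇◇q → ◇q is the dual of axiom 4; it is valid on a frame iff R is transitive.
(A) R is transitive (R is closed under composition), so the schema is valid here.
(B) R is transitive (R is closed under composition), so the schema is valid here.
(C) R is not transitive (u R v and v R u but not u R u), so the schema fails here.
(D) R is transitive (R is closed under composition), so the schema is valid here.

C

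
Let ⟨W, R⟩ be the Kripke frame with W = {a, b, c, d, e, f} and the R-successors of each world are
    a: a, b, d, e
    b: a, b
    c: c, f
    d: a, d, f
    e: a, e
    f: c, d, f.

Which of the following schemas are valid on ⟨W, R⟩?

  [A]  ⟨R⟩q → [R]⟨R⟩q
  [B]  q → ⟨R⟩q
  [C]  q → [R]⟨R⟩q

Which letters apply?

R is reflexive: each world relates to itself.
R is symmetric: every R-edge is matched by its reverse.
R is not euclidean: a R b and a R d but not b R d.
(A) ⟨R⟩q → [R]⟨R⟩q is axiom 5; it is valid on a frame exactly when R is euclidean. R is not euclidean, so not valid.
(B) q → ⟨R⟩q is the dual of axiom T, which corresponds to reflexivity. R is reflexive — valid.
(C) axiom B: valid iff R is symmetric. R is symmetric — valid.

B, C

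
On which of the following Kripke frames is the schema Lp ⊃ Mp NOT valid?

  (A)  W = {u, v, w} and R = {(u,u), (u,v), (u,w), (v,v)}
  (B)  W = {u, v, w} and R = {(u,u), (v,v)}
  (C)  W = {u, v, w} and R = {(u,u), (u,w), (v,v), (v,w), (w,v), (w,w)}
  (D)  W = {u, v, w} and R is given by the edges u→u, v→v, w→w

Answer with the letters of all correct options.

A, B

The schema Lp ⊃ Mp is axiom D; it is valid on a frame iff R is serial.
(A) R is not serial (w has no R-successor), so the schema fails here.
(B) R is not serial (w has no R-successor), so the schema fails here.
(C) R is serial (every world has an R-successor), so the schema is valid here.
(D) R is serial (every world has an R-successor), so the schema is valid here.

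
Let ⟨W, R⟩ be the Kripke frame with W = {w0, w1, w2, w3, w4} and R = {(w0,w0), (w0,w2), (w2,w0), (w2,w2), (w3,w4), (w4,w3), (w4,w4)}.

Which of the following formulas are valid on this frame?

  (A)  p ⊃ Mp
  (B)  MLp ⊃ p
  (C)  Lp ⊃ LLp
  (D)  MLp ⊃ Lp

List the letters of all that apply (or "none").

B

R is not reflexive: not w1 R w1.
R is symmetric: every R-edge is matched by its reverse.
R is not transitive: w3 R w4 and w4 R w3 but not w3 R w3.
R is not euclidean: w4 R w3 and w4 R w3 but not w3 R w3.
(A) p ⊃ Mp is the dual of axiom T, which corresponds to reflexivity. R is not reflexive — not valid.
(B) the dual of axiom B: valid iff R is symmetric. R is symmetric — valid.
(C) Lp ⊃ LLp is axiom 4; it is valid on a frame exactly when R is transitive. R is not transitive, so not valid.
(D) MLp ⊃ Lp is the dual of axiom 5, which corresponds to the euclidean property. R is not euclidean — not valid.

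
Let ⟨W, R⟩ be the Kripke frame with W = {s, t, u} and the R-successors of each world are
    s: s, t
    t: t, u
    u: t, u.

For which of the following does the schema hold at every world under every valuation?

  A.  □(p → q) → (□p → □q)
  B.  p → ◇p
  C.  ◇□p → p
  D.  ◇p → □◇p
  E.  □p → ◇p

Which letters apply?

R is reflexive: each world relates to itself.
R is not symmetric: s R t but not t R s.
R is not euclidean: s R t and s R s but not t R s.
R is serial: every world has an R-successor.
(A) □(p → q) → (□p → □q) is axiom K, valid on every Kripke frame — valid.
(B) p → ◇p (the dual of axiom T) characterises the reflexive frames. R is reflexive — valid.
(C) the dual of axiom B: valid iff R is symmetric. R is not symmetric — not valid.
(D) ◇p → □◇p is axiom 5; it is valid on a frame exactly when R is euclidean. R is not euclidean, so not valid.
(E) □p → ◇p is axiom D; it is valid on a frame exactly when R is serial. R is serial, so valid.

A, B, E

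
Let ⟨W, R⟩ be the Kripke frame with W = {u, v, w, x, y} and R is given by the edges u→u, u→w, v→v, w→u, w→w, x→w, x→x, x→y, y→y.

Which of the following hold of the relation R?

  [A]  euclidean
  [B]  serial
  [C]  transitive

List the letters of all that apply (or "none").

(A) not euclidean: x R w and x R x but not w R x.
(B) serial: every world has an R-successor.
(C) not transitive: x R w and w R u but not x R u.

B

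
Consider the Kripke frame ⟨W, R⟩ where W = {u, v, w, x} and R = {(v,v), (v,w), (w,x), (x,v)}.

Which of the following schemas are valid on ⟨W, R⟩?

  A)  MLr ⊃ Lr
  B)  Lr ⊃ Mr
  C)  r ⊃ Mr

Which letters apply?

R is not reflexive: not u R u.
R is not euclidean: v R w and v R v but not w R v.
R is not serial: u has no R-successor.
(A) MLr ⊃ Lr is the dual of axiom 5; it is valid on a frame exactly when R is euclidean. R is not euclidean, so not valid.
(B) Lr ⊃ Mr is axiom D; it is valid on a frame exactly when R is serial. R is not serial, so not valid.
(C) r ⊃ Mr is the dual of axiom T, which corresponds to reflexivity. R is not reflexive — not valid.

none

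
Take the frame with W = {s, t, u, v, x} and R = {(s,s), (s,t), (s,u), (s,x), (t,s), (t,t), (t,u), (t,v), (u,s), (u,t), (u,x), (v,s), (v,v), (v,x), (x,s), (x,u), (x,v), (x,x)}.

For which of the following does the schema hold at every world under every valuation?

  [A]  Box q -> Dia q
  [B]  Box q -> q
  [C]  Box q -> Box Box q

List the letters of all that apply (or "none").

A

R is not reflexive: not u R u.
R is not transitive: s R t and t R v but not s R v.
R is serial: every world has an R-successor.
(A) Box q -> Dia q is axiom D, which corresponds to seriality. R is serial — valid.
(B) Box q -> q (axiom T) characterises the reflexive frames. R is not reflexive — not valid.
(C) axiom 4: valid iff R is transitive. R is not transitive — not valid.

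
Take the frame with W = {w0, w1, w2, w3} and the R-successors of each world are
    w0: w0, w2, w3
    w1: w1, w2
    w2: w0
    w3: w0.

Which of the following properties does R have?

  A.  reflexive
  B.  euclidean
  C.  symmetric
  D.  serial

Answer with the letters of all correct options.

D

(A) not reflexive: not w2 R w2.
(B) not euclidean: w0 R w2 and w0 R w3 but not w2 R w3.
(C) not symmetric: w1 R w2 but not w2 R w1.
(D) serial: every world has an R-successor.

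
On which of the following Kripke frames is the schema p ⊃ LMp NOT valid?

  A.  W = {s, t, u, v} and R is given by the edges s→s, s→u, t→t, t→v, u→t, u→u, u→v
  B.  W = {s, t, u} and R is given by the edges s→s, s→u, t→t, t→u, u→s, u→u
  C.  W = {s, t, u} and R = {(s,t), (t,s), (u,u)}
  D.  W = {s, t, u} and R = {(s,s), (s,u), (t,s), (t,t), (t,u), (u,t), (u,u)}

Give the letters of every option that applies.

The schema p ⊃ LMp is axiom B; it is valid on a frame iff R is symmetric.
(A) R is not symmetric (s R u but not u R s), so the schema fails here.
(B) R is not symmetric (t R u but not u R t), so the schema fails here.
(C) R is symmetric (every R-edge is matched by its reverse), so the schema is valid here.
(D) R is not symmetric (s R u but not u R s), so the schema fails here.

A, B, D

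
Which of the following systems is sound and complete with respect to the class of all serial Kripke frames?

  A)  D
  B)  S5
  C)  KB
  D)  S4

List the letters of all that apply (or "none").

A

(A) D is determined by exactly this class.
(B) S5 is determined by the class of reflexive, symmetric, and transitive frames.
(C) KB is determined by the class of symmetric frames.
(D) S4 is determined by the class of reflexive and transitive frames.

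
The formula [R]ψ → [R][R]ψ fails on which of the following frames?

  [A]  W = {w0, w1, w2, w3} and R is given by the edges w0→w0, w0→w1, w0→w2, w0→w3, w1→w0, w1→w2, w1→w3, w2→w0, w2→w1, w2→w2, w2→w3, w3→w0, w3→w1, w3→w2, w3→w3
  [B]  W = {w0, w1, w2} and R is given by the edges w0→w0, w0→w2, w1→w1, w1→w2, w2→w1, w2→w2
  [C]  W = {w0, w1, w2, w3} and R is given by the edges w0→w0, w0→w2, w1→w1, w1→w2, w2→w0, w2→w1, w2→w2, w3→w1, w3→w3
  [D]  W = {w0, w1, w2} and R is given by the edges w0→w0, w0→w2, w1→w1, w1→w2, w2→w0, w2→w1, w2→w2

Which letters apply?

A, B, C, D

The schema [R]ψ → [R][R]ψ is axiom 4; it is valid on a frame iff R is transitive.
(A) R is not transitive (w1 R w0 and w0 R w1 but not w1 R w1), so the schema fails here.
(B) R is not transitive (w0 R w2 and w2 R w1 but not w0 R w1), so the schema fails here.
(C) R is not transitive (w0 R w2 and w2 R w1 but not w0 R w1), so the schema fails here.
(D) R is not transitive (w0 R w2 and w2 R w1 but not w0 R w1), so the schema fails here.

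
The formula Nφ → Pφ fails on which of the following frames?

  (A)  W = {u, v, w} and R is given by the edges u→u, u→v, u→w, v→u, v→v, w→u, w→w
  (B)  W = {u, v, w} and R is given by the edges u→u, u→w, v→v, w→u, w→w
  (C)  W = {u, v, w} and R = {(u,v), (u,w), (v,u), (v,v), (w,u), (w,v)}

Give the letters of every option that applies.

The schema Nφ → Pφ is axiom D; it is valid on a frame iff R is serial.
(A) R is serial (every world has an R-successor), so the schema is valid here.
(B) R is serial (every world has an R-successor), so the schema is valid here.
(C) R is serial (every world has an R-successor), so the schema is valid here.

none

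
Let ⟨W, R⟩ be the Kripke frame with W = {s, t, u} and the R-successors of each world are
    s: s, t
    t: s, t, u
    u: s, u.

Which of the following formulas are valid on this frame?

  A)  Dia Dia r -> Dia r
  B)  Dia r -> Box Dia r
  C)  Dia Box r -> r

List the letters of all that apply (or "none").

none

R is not symmetric: t R u but not u R t.
R is not transitive: s R t and t R u but not s R u.
R is not euclidean: t R s and t R u but not s R u.
(A) Dia Dia r -> Dia r is the dual of axiom 4, which corresponds to transitivity. R is not transitive — not valid.
(B) Dia r -> Box Dia r (axiom 5) characterises the euclidean frames. R is not euclidean — not valid.
(C) Dia Box r -> r (the dual of axiom B) characterises the symmetric frames. R is not symmetric — not valid.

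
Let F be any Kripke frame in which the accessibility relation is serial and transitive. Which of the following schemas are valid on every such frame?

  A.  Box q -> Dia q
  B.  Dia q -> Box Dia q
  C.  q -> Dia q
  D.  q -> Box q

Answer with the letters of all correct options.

(A) Box q -> Dia q is axiom D, which corresponds to seriality. Every such R is serial — valid.
(B) Dia q -> Box Dia q (axiom 5) characterises the euclidean frames. Such an R need not be euclidean — not valid.
(C) q -> Dia q is the dual of axiom T, which corresponds to reflexivity. Such an R need not be reflexive — not valid.
(D) q -> Box q is equivalent to ◇p→p; it holds exactly when R ⊆ identity. Such an R need not be a subset of the identity — not valid.

A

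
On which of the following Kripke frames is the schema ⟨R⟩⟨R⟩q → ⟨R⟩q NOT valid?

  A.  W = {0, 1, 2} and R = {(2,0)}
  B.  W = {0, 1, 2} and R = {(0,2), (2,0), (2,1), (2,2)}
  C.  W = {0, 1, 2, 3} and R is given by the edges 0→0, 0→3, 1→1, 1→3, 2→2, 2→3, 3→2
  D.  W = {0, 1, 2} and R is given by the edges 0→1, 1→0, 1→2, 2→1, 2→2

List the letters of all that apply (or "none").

The schema ⟨R⟩⟨R⟩q → ⟨R⟩q is the dual of axiom 4; it is valid on a frame iff R is transitive.
(A) R is transitive (R is closed under composition), so the schema is valid here.
(B) R is not transitive (0 R 2 and 2 R 0 but not 0 R 0), so the schema fails here.
(C) R is not transitive (0 R 3 and 3 R 2 but not 0 R 2), so the schema fails here.
(D) R is not transitive (0 R 1 and 1 R 0 but not 0 R 0), so the schema fails here.

B, C, D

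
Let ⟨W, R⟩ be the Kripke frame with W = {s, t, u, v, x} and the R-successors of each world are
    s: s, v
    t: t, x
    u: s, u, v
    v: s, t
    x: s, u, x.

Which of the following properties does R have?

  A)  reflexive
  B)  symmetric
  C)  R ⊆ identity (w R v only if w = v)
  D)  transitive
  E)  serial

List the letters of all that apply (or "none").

E

(A) not reflexive: not v R v.
(B) not symmetric: t R x but not x R t.
(C) not ⊆ identity: s R v with s ≠ v.
(D) not transitive: s R v and v R t but not s R t.
(E) serial: every world has an R-successor.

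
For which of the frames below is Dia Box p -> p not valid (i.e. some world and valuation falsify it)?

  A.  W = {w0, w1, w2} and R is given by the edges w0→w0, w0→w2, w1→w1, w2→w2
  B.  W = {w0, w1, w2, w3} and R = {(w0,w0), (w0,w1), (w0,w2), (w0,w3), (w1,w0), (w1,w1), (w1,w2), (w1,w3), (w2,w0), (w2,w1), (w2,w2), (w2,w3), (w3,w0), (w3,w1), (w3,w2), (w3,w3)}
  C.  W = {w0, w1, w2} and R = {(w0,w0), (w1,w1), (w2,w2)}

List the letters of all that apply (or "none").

The schema Dia Box p -> p is the dual of axiom B; it is valid on a frame iff R is symmetric.
(A) R is not symmetric (w0 R w2 but not w2 R w0), so the schema fails here.
(B) R is symmetric (every R-edge is matched by its reverse), so the schema is valid here.
(C) R is symmetric (every R-edge is matched by its reverse), so the schema is valid here.

A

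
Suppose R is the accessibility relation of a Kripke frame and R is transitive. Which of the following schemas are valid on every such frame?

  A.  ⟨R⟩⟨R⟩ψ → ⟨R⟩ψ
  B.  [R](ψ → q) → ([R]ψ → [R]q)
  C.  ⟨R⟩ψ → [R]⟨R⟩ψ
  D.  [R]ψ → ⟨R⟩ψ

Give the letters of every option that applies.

A, B

(A) the dual of axiom 4: valid iff R is transitive. Every such R is transitive — valid.
(B) this is just K, valid on every normal frame.
(C) ⟨R⟩ψ → [R]⟨R⟩ψ (axiom 5) characterises the euclidean frames. Such an R need not be euclidean — not valid.
(D) axiom D: valid iff R is serial. Such an R need not be serial — not valid.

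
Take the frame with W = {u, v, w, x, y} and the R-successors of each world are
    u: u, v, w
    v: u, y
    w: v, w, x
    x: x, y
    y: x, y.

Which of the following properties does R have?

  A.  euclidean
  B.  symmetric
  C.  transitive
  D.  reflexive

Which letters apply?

none

(A) not euclidean: u R v and u R w but not v R w.
(B) not symmetric: u R w but not w R u.
(C) not transitive: u R v and v R y but not u R y.
(D) not reflexive: not v R v.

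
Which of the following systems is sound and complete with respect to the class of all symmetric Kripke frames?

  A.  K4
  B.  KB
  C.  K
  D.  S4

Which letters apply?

(A) K4 is determined by the class of transitive frames.
(B) KB is determined by exactly this class.
(C) K is determined by the class of arbitrary frames.
(D) S4 is determined by the class of reflexive and transitive frames.

B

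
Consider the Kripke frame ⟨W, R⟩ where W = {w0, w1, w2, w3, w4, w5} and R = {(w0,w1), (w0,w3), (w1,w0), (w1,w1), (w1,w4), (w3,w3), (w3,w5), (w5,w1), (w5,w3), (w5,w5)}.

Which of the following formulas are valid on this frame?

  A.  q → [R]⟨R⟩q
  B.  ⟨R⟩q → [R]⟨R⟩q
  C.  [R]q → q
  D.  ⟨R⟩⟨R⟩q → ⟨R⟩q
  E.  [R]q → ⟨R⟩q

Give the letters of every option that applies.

none

R is not reflexive: not w0 R w0.
R is not symmetric: w0 R w3 but not w3 R w0.
R is not transitive: w0 R w1 and w1 R w0 but not w0 R w0.
R is not euclidean: w0 R w1 and w0 R w3 but not w1 R w3.
R is not serial: w2 has no R-successor.
(A) q → [R]⟨R⟩q is axiom B, which corresponds to symmetry. R is not symmetric — not valid.
(B) ⟨R⟩q → [R]⟨R⟩q (axiom 5) characterises the euclidean frames. R is not euclidean — not valid.
(C) [R]q → q is axiom T; it is valid on a frame exactly when R is reflexive. R is not reflexive, so not valid.
(D) ⟨R⟩⟨R⟩q → ⟨R⟩q is the dual of axiom 4; it is valid on a frame exactly when R is transitive. R is not transitive, so not valid.
(E) axiom D: valid iff R is serial. R is not serial — not valid.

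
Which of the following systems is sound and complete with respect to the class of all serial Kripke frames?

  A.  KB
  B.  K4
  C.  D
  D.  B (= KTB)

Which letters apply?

(A) KB is determined by the class of symmetric frames.
(B) K4 is determined by the class of transitive frames.
(C) D is determined by exactly this class.
(D) B (= KTB) is determined by the class of reflexive and symmetric frames.

C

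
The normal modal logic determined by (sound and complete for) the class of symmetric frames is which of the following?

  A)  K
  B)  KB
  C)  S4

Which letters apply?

B

(A) K is determined by the class of arbitrary frames.
(B) KB is determined by exactly this class.
(C) S4 is determined by the class of reflexive and transitive frames.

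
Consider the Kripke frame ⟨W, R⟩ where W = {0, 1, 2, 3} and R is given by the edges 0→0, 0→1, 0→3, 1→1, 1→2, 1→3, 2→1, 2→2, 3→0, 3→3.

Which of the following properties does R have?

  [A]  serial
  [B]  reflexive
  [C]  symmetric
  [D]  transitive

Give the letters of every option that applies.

A, B

(A) serial: every world has an R-successor.
(B) reflexive: each world relates to itself.
(C) not symmetric: 0 R 1 but not 1 R 0.
(D) not transitive: 0 R 1 and 1 R 2 but not 0 R 2.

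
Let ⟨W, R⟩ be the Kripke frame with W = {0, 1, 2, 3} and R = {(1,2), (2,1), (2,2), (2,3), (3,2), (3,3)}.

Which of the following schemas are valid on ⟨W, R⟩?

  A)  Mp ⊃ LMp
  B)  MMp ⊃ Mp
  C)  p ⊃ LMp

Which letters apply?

C

R is symmetric: every R-edge is matched by its reverse.
R is not transitive: 1 R 2 and 2 R 1 but not 1 R 1.
R is not euclidean: 2 R 1 and 2 R 3 but not 1 R 3.
(A) axiom 5: valid iff R is euclidean. R is not euclidean — not valid.
(B) MMp ⊃ Mp is the dual of axiom 4, which corresponds to transitivity. R is not transitive — not valid.
(C) p ⊃ LMp is axiom B, which corresponds to symmetry. R is symmetric — valid.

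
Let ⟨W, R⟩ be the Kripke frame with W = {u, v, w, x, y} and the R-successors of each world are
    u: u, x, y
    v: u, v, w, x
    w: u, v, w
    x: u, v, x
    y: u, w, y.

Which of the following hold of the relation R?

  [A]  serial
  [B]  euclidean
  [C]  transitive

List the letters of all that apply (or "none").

(A) serial: every world has an R-successor.
(B) not euclidean: u R x and u R y but not x R y.
(C) not transitive: u R x and x R v but not u R v.

A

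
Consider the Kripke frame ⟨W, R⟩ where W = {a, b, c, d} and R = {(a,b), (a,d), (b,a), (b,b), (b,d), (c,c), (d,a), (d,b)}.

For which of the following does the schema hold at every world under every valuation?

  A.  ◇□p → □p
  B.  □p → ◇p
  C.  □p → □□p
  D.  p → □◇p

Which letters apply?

R is symmetric: every R-edge is matched by its reverse.
R is not transitive: a R b and b R a but not a R a.
R is not euclidean: a R d and a R d but not d R d.
R is serial: every world has an R-successor.
(A) ◇□p → □p (the dual of axiom 5) characterises the euclidean frames. R is not euclidean — not valid.
(B) □p → ◇p is axiom D, which corresponds to seriality. R is serial — valid.
(C) □p → □□p is axiom 4, which corresponds to transitivity. R is not transitive — not valid.
(D) p → □◇p is axiom B, which corresponds to symmetry. R is symmetric — valid.

B, D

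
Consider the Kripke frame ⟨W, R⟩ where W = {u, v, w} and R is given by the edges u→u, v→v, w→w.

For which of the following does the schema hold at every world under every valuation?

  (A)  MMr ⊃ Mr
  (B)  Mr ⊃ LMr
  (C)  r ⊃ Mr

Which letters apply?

A, B, C

R is reflexive: each world relates to itself.
R is transitive: R is closed under composition.
R is euclidean: any two R-successors of the same world are R-related.
(A) MMr ⊃ Mr is the dual of axiom 4; it is valid on a frame exactly when R is transitive. R is transitive, so valid.
(B) axiom 5: valid iff R is euclidean. R is euclidean — valid.
(C) r ⊃ Mr (the dual of axiom T) characterises the reflexive frames. R is reflexive — valid.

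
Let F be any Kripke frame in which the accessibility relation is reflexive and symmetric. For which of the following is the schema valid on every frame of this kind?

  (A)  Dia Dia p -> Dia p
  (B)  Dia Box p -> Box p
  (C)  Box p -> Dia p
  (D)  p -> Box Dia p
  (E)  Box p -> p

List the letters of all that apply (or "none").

C, D, E

Reflexive relations are serial.
(A) Dia Dia p -> Dia p (the dual of axiom 4) characterises the transitive frames. Such an R need not be transitive — not valid.
(B) Dia Box p -> Box p (the dual of axiom 5) characterises the euclidean frames. Such an R need not be euclidean — not valid.
(C) Box p -> Dia p is axiom D, which corresponds to seriality. Every such R is serial — valid.
(D) p -> Box Dia p is axiom B; it is valid on a frame exactly when R is symmetric. Every such R is symmetric, so valid.
(E) Box p -> p is axiom T; it is valid on a frame exactly when R is reflexive. Every such R is reflexive, so valid.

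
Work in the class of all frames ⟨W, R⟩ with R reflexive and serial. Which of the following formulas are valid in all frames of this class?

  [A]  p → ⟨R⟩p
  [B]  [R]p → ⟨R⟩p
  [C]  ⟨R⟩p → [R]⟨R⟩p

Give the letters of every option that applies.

(A) p → ⟨R⟩p (the dual of axiom T) characterises the reflexive frames. Every such R is reflexive — valid.
(B) axiom D: valid iff R is serial. Every such R is serial — valid.
(C) ⟨R⟩p → [R]⟨R⟩p is axiom 5; it is valid on a frame exactly when R is euclidean. Such an R need not be euclidean, so not valid.

A, B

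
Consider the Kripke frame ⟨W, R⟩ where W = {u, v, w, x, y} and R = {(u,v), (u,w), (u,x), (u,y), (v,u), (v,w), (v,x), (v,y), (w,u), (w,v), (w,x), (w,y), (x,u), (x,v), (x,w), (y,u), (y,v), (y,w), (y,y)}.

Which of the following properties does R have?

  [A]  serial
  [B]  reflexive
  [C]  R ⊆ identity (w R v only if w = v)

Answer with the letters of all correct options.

(A) serial: every world has an R-successor.
(B) not reflexive: not u R u.
(C) not ⊆ identity: u R v with u ≠ v.

A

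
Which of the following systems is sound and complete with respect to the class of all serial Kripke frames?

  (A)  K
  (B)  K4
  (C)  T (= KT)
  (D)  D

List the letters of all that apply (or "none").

(A) K is determined by the class of arbitrary frames.
(B) K4 is determined by the class of transitive frames.
(C) T (= KT) is determined by the class of reflexive frames.
(D) D is determined by exactly this class.

D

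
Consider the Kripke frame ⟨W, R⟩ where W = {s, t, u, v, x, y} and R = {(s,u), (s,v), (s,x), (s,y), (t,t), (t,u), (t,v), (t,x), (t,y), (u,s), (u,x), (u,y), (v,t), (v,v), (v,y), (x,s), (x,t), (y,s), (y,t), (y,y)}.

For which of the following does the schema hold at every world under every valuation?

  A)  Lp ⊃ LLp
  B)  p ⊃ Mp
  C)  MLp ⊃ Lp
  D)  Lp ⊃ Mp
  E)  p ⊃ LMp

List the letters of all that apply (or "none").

R is not reflexive: not s R s.
R is not symmetric: s R v but not v R s.
R is not transitive: s R u and u R s but not s R s.
R is not euclidean: s R u and s R v but not u R v.
R is serial: every world has an R-successor.
(A) Lp ⊃ LLp is axiom 4, which corresponds to transitivity. R is not transitive — not valid.
(B) p ⊃ Mp (the dual of axiom T) characterises the reflexive frames. R is not reflexive — not valid.
(C) the dual of axiom 5: valid iff R is euclidean. R is not euclidean — not valid.
(D) Lp ⊃ Mp is axiom D; it is valid on a frame exactly when R is serial. R is serial, so valid.
(E) p ⊃ LMp is axiom B, which corresponds to symmetry. R is not symmetric — not valid.

D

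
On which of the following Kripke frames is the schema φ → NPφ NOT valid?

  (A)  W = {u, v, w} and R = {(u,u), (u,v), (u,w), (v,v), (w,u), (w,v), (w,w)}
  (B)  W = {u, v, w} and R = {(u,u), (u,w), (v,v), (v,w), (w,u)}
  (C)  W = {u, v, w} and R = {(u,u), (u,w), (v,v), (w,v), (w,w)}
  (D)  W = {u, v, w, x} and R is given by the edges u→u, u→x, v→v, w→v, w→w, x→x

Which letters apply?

The schema φ → NPφ is axiom B; it is valid on a frame iff R is symmetric.
(A) R is not symmetric (u R v but not v R u), so the schema fails here.
(B) R is not symmetric (v R w but not w R v), so the schema fails here.
(C) R is not symmetric (u R w but not w R u), so the schema fails here.
(D) R is not symmetric (u R x but not x R u), so the schema fails here.

A, B, C, D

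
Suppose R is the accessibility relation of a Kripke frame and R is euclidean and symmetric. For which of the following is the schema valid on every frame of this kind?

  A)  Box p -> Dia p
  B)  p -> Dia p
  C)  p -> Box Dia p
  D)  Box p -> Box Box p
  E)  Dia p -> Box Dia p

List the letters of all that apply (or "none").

C, D, E

A symmetric euclidean relation is transitive (uRv and vRw give vRu by symmetry, then uRw by the euclidean condition, applied at v).
(A) axiom D: valid iff R is serial. Such an R need not be serial — not valid.
(B) the dual of axiom T: valid iff R is reflexive. Such an R need not be reflexive — not valid.
(C) p -> Box Dia p (axiom B) characterises the symmetric frames. Every such R is symmetric — valid.
(D) axiom 4: valid iff R is transitive. Every such R is transitive — valid.
(E) Dia p -> Box Dia p is axiom 5, which corresponds to the euclidean property. Every such R is euclidean — valid.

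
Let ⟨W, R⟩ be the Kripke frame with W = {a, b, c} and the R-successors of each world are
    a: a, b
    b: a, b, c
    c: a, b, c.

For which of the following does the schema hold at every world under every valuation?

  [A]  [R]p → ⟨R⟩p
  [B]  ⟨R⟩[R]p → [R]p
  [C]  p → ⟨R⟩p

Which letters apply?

A, C

R is reflexive: each world relates to itself.
R is not euclidean: b R a and b R c but not a R c.
R is serial: every world has an R-successor.
(A) [R]p → ⟨R⟩p is axiom D; it is valid on a frame exactly when R is serial. R is serial, so valid.
(B) ⟨R⟩[R]p → [R]p is the dual of axiom 5, which corresponds to the euclidean property. R is not euclidean — not valid.
(C) p → ⟨R⟩p is the dual of axiom T; it is valid on a frame exactly when R is reflexive. R is reflexive, so valid.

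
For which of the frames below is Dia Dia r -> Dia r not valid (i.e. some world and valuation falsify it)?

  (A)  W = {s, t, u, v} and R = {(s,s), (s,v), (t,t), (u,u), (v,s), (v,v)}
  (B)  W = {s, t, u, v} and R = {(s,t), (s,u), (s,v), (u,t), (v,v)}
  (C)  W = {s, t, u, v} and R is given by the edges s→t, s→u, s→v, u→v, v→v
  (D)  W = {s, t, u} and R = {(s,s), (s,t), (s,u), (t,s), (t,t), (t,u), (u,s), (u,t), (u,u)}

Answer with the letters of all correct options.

none

The schema Dia Dia r -> Dia r is the dual of axiom 4; it is valid on a frame iff R is transitive.
(A) R is transitive (R is closed under composition), so the schema is valid here.
(B) R is transitive (R is closed under composition), so the schema is valid here.
(C) R is transitive (R is closed under composition), so the schema is valid here.
(D) R is transitive (R is closed under composition), so the schema is valid here.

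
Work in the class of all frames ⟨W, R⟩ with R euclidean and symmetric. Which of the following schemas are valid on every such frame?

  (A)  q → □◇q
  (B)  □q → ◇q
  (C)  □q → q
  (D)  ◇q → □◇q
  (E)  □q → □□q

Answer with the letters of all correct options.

A symmetric euclidean relation is transitive (uRv and vRw give vRu by symmetry, then uRw by the euclidean condition, applied at v).
(A) q → □◇q is axiom B; it is valid on a frame exactly when R is symmetric. Every such R is symmetric, so valid.
(B) axiom D: valid iff R is serial. Such an R need not be serial — not valid.
(C) □q → q is axiom T; it is valid on a frame exactly when R is reflexive. Such an R need not be reflexive, so not valid.
(D) ◇q → □◇q is axiom 5, which corresponds to the euclidean property. Every such R is euclidean — valid.
(E) □q → □□q is axiom 4, which corresponds to transitivity. Every such R is transitive — valid.

A, D, E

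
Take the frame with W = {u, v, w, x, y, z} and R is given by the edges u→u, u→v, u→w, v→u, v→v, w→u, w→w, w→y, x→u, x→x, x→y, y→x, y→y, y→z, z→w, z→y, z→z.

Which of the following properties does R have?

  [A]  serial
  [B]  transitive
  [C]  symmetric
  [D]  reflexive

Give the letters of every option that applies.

(A) serial: every world has an R-successor.
(B) not transitive: u R w and w R y but not u R y.
(C) not symmetric: w R y but not y R w.
(D) reflexive: each world relates to itself.

A, D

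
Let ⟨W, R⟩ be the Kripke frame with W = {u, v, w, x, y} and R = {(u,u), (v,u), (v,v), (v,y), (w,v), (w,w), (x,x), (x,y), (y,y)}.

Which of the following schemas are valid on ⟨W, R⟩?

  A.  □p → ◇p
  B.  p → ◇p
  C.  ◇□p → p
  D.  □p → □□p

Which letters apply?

A, B

R is reflexive: each world relates to itself.
R is not symmetric: v R u but not u R v.
R is not transitive: w R v and v R u but not w R u.
R is serial: every world has an R-successor.
(A) □p → ◇p is axiom D, which corresponds to seriality. R is serial — valid.
(B) p → ◇p (the dual of axiom T) characterises the reflexive frames. R is reflexive — valid.
(C) ◇□p → p (the dual of axiom B) characterises the symmetric frames. R is not symmetric — not valid.
(D) □p → □□p is axiom 4; it is valid on a frame exactly when R is transitive. R is not transitive, so not valid.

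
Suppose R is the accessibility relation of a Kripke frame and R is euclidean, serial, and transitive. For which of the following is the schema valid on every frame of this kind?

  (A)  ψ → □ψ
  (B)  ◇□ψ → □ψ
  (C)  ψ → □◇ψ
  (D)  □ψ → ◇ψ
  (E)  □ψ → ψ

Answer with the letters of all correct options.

(A) ψ → □ψ is valid only on frames where every R-edge is a self-loop. Such an R need not be a subset of the identity — not valid.
(B) ◇□ψ → □ψ is the dual of axiom 5; it is valid on a frame exactly when R is euclidean. Every such R is euclidean, so valid.
(C) ψ → □◇ψ is axiom B; it is valid on a frame exactly when R is symmetric. Such an R need not be symmetric, so not valid.
(D) □ψ → ◇ψ is axiom D; it is valid on a frame exactly when R is serial. Every such R is serial, so valid.
(E) □ψ → ψ (axiom T) characterises the reflexive frames. Such an R need not be reflexive — not valid.

B, D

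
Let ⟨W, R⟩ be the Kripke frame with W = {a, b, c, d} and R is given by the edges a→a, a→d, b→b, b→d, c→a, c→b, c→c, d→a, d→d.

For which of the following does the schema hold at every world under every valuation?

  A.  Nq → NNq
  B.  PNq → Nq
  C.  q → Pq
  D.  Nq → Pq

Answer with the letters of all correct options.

R is reflexive: each world relates to itself.
R is not transitive: b R d and d R a but not b R a.
R is not euclidean: b R d and b R b but not d R b.
R is serial: every world has an R-successor.
(A) axiom 4: valid iff R is transitive. R is not transitive — not valid.
(B) PNq → Nq (the dual of axiom 5) characterises the euclidean frames. R is not euclidean — not valid.
(C) q → Pq is the dual of axiom T, which corresponds to reflexivity. R is reflexive — valid.
(D) Nq → Pq is axiom D; it is valid on a frame exactly when R is serial. R is serial, so valid.

C, D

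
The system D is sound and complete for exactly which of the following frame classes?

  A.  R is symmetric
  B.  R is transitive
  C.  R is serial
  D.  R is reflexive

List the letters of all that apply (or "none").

C

(A) this class determines KB, not D.
(B) this class determines K4, not D.
(C) D is sound and complete for exactly this class.
(D) this class determines T (= KT), not D.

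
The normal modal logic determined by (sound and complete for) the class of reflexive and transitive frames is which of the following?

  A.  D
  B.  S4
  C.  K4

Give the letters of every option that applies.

B

(A) D is determined by the class of serial frames.
(B) S4 is determined by exactly this class.
(C) K4 is determined by the class of transitive frames.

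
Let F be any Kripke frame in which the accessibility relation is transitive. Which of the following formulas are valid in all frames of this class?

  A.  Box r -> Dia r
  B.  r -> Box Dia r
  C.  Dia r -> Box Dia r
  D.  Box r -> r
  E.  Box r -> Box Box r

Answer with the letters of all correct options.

(A) Box r -> Dia r is axiom D; it is valid on a frame exactly when R is serial. Such an R need not be serial, so not valid.
(B) r -> Box Dia r is axiom B, which corresponds to symmetry. Such an R need not be symmetric — not valid.
(C) axiom 5: valid iff R is euclidean. Such an R need not be euclidean — not valid.
(D) Box r -> r is axiom T, which corresponds to reflexivity. Such an R need not be reflexive — not valid.
(E) axiom 4: valid iff R is transitive. Every such R is transitive — valid.

E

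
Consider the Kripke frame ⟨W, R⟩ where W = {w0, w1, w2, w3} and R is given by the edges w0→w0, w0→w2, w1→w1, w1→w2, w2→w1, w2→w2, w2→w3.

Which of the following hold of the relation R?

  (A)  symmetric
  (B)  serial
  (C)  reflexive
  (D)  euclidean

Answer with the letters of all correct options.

(A) not symmetric: w0 R w2 but not w2 R w0.
(B) not serial: w3 has no R-successor.
(C) not reflexive: not w3 R w3.
(D) not euclidean: w0 R w2 and w0 R w0 but not w2 R w0.

none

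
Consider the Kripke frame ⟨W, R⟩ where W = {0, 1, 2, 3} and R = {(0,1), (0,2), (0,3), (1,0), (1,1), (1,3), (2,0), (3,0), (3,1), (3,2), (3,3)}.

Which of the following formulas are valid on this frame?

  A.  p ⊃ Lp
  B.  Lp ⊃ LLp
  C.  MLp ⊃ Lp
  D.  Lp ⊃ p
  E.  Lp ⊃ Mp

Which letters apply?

E

R is not reflexive: not 0 R 0.
R is not transitive: 0 R 1 and 1 R 0 but not 0 R 0.
R is not euclidean: 0 R 1 and 0 R 2 but not 1 R 2.
R is serial: every world has an R-successor.
R is not a subset of the identity: 0 R 1 with 0 ≠ 1.
(A) p ⊃ Lp is equivalent to ◇p→p; it holds exactly when R ⊆ identity. Here R ⊄ identity — not valid.
(B) axiom 4: valid iff R is transitive. R is not transitive — not valid.
(C) MLp ⊃ Lp is the dual of axiom 5; it is valid on a frame exactly when R is euclidean. R is not euclidean, so not valid.
(D) Lp ⊃ p (axiom T) characterises the reflexive frames. R is not reflexive — not valid.
(E) axiom D: valid iff R is serial. R is serial — valid.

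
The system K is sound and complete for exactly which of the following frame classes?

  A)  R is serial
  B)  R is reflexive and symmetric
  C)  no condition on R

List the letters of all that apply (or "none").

(A) this class determines D, not K.
(B) this class determines B (= KTB), not K.
(C) K is sound and complete for exactly this class.

C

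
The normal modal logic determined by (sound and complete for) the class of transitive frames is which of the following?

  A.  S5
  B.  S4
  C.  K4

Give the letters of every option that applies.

C

(A) S5 is determined by the class of reflexive, symmetric, and transitive frames.
(B) S4 is determined by the class of reflexive and transitive frames.
(C) K4 is determined by exactly this class.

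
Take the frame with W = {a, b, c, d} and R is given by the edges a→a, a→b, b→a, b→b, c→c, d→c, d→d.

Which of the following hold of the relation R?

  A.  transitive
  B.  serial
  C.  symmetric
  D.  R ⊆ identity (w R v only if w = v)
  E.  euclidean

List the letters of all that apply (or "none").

A, B

(A) transitive: R is closed under composition.
(B) serial: every world has an R-successor.
(C) not symmetric: d R c but not c R d.
(D) not ⊆ identity: a R b with a ≠ b.
(E) not euclidean: d R c and d R d but not c R d.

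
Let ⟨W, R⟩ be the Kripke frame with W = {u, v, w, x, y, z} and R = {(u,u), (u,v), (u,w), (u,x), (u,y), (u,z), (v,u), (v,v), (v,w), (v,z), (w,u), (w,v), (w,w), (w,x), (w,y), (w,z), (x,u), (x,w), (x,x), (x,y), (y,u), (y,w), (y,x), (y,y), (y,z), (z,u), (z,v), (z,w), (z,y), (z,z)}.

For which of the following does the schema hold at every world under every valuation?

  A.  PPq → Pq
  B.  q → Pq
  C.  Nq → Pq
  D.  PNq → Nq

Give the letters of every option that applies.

R is reflexive: each world relates to itself.
R is not transitive: v R u and u R x but not v R x.
R is not euclidean: u R v and u R x but not v R x.
R is serial: every world has an R-successor.
(A) the dual of axiom 4: valid iff R is transitive. R is not transitive — not valid.
(B) q → Pq is the dual of axiom T; it is valid on a frame exactly when R is reflexive. R is reflexive, so valid.
(C) Nq → Pq (axiom D) characterises the serial frames. R is serial — valid.
(D) PNq → Nq (the dual of axiom 5) characterises the euclidean frames. R is not euclidean — not valid.

B, C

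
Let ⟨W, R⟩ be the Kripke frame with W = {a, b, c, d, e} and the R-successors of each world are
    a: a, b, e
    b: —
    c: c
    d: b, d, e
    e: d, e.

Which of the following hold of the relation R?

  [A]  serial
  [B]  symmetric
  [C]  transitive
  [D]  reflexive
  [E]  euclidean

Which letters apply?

(A) not serial: b has no R-successor.
(B) not symmetric: a R b but not b R a.
(C) not transitive: a R e and e R d but not a R d.
(D) not reflexive: not b R b.
(E) not euclidean: a R b and a R a but not b R a.

none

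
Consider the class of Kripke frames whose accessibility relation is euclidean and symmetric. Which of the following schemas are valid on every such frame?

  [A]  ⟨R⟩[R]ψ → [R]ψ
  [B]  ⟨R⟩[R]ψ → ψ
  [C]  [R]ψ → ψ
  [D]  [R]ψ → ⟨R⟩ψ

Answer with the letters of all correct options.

A symmetric euclidean relation is transitive (uRv and vRw give vRu by symmetry, then uRw by the euclidean condition, applied at v).
(A) ⟨R⟩[R]ψ → [R]ψ is the dual of axiom 5, which corresponds to the euclidean property. Every such R is euclidean — valid.
(B) ⟨R⟩[R]ψ → ψ is the dual of axiom B; it is valid on a frame exactly when R is symmetric. Every such R is symmetric, so valid.
(C) [R]ψ → ψ is axiom T; it is valid on a frame exactly when R is reflexive. Such an R need not be reflexive, so not valid.
(D) axiom D: valid iff R is serial. Such an R need not be serial — not valid.

A, B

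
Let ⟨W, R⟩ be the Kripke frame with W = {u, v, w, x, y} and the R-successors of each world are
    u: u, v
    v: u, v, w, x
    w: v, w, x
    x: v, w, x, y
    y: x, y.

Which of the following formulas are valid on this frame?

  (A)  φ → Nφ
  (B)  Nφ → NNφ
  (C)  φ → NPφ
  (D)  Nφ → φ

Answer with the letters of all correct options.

R is reflexive: each world relates to itself.
R is symmetric: every R-edge is matched by its reverse.
R is not transitive: u R v and v R w but not u R w.
R is not a subset of the identity: u R v with u ≠ v.
(A) φ → Nφ (equivalent to ◇p→p) corresponds to R being a subset of the identity. Here R ⊄ identity, so not valid.
(B) axiom 4: valid iff R is transitive. R is not transitive — not valid.
(C) φ → NPφ is axiom B; it is valid on a frame exactly when R is symmetric. R is symmetric, so valid.
(D) Nφ → φ is axiom T; it is valid on a frame exactly when R is reflexive. R is reflexive, so valid.

C, D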